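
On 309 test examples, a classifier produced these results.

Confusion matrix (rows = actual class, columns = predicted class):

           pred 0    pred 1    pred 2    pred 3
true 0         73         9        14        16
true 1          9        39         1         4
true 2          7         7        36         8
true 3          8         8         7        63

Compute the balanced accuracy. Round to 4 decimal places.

0.6852

Balanced accuracy = mean of per-class recall.
  0: recall = 73/112 = 0.65179
  1: recall = 39/53 = 0.73585
  2: recall = 36/58 = 0.62069
  3: recall = 63/86 = 0.73256
Mean = (0.65179 + 0.73585 + 0.62069 + 0.73256) / 4 = 0.6852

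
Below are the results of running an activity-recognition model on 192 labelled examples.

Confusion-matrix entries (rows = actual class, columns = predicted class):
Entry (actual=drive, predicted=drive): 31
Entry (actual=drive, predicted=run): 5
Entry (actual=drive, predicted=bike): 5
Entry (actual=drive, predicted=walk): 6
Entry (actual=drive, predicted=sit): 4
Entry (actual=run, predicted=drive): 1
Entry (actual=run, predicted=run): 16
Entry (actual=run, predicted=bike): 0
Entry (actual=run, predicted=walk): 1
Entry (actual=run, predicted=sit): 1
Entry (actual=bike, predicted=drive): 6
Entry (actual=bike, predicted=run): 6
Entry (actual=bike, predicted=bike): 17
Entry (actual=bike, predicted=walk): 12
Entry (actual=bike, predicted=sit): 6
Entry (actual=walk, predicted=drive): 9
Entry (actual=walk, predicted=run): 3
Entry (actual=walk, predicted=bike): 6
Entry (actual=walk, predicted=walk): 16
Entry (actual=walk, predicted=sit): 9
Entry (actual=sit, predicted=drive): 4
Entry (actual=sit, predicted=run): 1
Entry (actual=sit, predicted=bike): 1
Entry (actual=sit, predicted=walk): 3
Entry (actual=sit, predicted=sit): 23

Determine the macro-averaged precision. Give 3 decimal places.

0.533

Per-class precision (TP/(TP+FP)):
  drive: TP=31, FP=1+6+9+4=20 → 31/51 = 0.6078
  run: TP=16, FP=5+6+3+1=15 → 16/31 = 0.5161
  bike: TP=17, FP=5+0+6+1=12 → 17/29 = 0.5862
  walk: TP=16, FP=6+1+12+3=22 → 16/38 = 0.4211
  sit: TP=23, FP=4+1+6+9=20 → 23/43 = 0.5349
Macro-precision = mean = (0.6078 + 0.5161 + 0.5862 + 0.4211 + 0.5349) / 5 = 0.533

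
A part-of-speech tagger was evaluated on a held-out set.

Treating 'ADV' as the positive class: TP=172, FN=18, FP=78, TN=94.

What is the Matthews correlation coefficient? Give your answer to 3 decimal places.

MCC = (TP·TN − FP·FN) / √((TP+FP)(TP+FN)(TN+FP)(TN+FN))
Numerator = 172·94 − 78·18 = 14764
Denominator = √(250·190·172·112) = √915040000 = 30249.6281
MCC = 14764 / 30249.6281 = 0.488

0.488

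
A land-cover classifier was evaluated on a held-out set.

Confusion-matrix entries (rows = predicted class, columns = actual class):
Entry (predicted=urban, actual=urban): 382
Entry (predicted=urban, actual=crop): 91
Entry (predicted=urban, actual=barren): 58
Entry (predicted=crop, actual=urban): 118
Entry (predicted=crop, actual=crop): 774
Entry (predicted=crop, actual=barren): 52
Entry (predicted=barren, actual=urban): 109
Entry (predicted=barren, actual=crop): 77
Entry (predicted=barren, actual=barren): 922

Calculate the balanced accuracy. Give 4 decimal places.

0.7808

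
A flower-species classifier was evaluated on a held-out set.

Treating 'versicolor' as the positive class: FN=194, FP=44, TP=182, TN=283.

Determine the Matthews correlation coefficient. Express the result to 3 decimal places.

MCC = (TP·TN − FP·FN) / √((TP+FP)(TP+FN)(TN+FP)(TN+FN))
Numerator = 182·283 − 44·194 = 42970
Denominator = √(226·376·327·477) = √13254471504 = 115128.0657
MCC = 42970 / 115128.0657 = 0.373

0.373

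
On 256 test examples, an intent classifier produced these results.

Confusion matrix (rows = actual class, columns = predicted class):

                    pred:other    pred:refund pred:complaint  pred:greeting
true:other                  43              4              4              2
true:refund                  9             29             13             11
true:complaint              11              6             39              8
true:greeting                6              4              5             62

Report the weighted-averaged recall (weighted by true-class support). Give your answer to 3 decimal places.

Per-class recall (TP/(TP+FN)):
  other: TP=43, FN=4+4+2=10 → 43/53 = 0.8113
  refund: TP=29, FN=9+13+11=33 → 29/62 = 0.4677
  complaint: TP=39, FN=11+6+8=25 → 39/64 = 0.6094
  greeting: TP=62, FN=6+4+5=15 → 62/77 = 0.8052
Weighted-recall = Σ (supportᵢ/N)·recallᵢ with N=256: (53/256)·0.8113 + (62/256)·0.4677 + (64/256)·0.6094 + (77/256)·0.8052 = 0.676

0.676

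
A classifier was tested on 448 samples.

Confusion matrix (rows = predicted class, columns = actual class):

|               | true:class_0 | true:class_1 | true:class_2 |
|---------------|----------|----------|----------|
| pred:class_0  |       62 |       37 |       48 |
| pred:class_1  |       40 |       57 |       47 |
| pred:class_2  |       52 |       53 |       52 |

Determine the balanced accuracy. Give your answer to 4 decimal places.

Balanced accuracy = mean of per-class recall.
  class_0: recall = 62/154 = 0.40260
  class_1: recall = 57/147 = 0.38776
  class_2: recall = 52/147 = 0.35374
Mean = (0.40260 + 0.38776 + 0.35374) / 3 = 0.3814

0.3814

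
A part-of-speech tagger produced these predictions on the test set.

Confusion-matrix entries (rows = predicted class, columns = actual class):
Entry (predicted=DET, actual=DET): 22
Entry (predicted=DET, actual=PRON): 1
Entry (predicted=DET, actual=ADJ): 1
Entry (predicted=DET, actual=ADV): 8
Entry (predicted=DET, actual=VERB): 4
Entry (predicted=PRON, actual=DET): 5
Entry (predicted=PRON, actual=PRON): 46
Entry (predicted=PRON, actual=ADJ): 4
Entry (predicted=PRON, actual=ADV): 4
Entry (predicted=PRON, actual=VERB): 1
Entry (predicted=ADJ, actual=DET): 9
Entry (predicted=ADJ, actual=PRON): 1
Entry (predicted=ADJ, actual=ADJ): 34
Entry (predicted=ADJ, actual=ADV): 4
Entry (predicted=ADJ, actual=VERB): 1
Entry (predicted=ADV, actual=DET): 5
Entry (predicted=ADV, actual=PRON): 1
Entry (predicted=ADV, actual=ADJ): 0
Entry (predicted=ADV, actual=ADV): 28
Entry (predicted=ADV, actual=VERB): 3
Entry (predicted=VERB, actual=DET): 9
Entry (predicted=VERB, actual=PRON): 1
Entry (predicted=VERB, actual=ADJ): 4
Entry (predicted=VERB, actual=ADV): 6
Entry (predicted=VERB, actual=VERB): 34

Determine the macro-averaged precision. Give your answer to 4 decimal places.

Per-class precision (TP/(TP+FP)):
  DET: TP=22, FP=1+1+8+4=14 → 22/36 = 0.61111
  PRON: TP=46, FP=5+4+4+1=14 → 46/60 = 0.76667
  ADJ: TP=34, FP=9+1+4+1=15 → 34/49 = 0.69388
  ADV: TP=28, FP=5+1+0+3=9 → 28/37 = 0.75676
  VERB: TP=34, FP=9+1+4+6=20 → 34/54 = 0.62963
Macro-precision = mean = (0.61111 + 0.76667 + 0.69388 + 0.75676 + 0.62963) / 5 = 0.6916

0.6916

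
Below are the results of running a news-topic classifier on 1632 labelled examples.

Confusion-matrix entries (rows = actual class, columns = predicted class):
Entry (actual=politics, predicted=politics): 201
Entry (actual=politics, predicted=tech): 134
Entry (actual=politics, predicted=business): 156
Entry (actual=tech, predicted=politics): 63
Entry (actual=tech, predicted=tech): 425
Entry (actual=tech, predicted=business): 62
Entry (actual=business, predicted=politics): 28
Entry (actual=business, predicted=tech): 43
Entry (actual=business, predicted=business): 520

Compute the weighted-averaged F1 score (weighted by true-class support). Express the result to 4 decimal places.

0.6865

Per-class F1 score (2·TP/(2·TP+FP+FN)):
  politics: TP=201, FP=63+28=91, FN=134+156=290 → 402/783 = 0.51341
  tech: TP=425, FP=134+43=177, FN=63+62=125 → 850/1152 = 0.73785
  business: TP=520, FP=156+62=218, FN=28+43=71 → 1040/1329 = 0.78254
Weighted-F1 score = Σ (supportᵢ/N)·F1 scoreᵢ with N=1632: (491/1632)·0.51341 + (550/1632)·0.73785 + (591/1632)·0.78254 = 0.6865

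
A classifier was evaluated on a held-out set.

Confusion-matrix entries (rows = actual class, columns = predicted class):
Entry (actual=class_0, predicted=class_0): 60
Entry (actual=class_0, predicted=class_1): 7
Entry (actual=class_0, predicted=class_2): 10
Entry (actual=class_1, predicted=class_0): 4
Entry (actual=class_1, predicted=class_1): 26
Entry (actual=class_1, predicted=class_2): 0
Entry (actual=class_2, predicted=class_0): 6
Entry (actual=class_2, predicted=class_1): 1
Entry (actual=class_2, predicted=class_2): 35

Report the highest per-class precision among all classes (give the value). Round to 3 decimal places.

Per-class precision (TP/(TP+FP)):
  class_0: TP=60, FP=4+6=10 → 60/70 = 0.8571
  class_1: TP=26, FP=7+1=8 → 26/34 = 0.7647
  class_2: TP=35, FP=10+0=10 → 35/45 = 0.7778
Highest is class 'class_0' with precision = 0.857.

0.857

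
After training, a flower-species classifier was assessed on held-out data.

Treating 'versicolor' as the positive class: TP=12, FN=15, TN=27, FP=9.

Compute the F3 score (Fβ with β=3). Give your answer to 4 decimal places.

0.4545

Fβ = (1+β²)·TP / ((1+β²)·TP + β²·FN + FP), with β²=9
= 10·12 / (10·12 + 9·15 + 9) = 0.4545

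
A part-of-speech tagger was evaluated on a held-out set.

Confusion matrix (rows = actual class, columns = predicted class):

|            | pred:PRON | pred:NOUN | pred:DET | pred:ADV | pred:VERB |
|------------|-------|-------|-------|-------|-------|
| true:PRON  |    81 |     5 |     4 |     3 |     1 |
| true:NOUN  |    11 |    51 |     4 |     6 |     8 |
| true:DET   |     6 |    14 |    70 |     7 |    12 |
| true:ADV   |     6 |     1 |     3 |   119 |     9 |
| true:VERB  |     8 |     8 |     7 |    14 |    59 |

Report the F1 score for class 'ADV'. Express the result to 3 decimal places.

0.829

F1 score = 2·TP/(2·TP+FP+FN).
ADV: TP=119, FP=3+6+7+14=30, FN=6+1+3+9=19 → 238/287 = 0.8293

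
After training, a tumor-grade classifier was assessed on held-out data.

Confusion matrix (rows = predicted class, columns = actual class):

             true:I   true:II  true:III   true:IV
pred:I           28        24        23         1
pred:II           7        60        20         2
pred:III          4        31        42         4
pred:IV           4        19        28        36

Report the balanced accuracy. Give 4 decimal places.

0.5770

Balanced accuracy = mean of per-class recall.
  I: recall = 28/43 = 0.65116
  II: recall = 60/134 = 0.44776
  III: recall = 42/113 = 0.37168
  IV: recall = 36/43 = 0.83721
Mean = (0.65116 + 0.44776 + 0.37168 + 0.83721) / 4 = 0.5770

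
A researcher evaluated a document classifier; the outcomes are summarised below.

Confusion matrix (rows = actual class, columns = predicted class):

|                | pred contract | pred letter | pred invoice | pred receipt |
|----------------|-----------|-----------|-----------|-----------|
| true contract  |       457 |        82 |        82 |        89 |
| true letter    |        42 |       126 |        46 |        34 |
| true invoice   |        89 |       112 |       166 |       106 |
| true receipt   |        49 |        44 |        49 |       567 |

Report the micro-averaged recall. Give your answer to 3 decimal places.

Micro-averaging pools counts across classes: ΣTP=1316, ΣFP=824, ΣFN=824.
Micro-recall = TP/(TP+FN) on pooled counts = 0.615 (equals overall accuracy in single-label multiclass).

0.615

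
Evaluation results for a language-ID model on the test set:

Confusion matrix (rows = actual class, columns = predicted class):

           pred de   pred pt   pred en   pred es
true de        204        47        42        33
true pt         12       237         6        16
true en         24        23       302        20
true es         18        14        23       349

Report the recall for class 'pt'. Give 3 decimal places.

Take TP from the diagonal, FP from the rest of the 'pt' prediction marginal, FN from the rest of the 'pt' actual marginal.
recall = TP/(TP+FN).
pt: TP=237, FN=12+6+16=34 → 237/271 = 0.8745

0.875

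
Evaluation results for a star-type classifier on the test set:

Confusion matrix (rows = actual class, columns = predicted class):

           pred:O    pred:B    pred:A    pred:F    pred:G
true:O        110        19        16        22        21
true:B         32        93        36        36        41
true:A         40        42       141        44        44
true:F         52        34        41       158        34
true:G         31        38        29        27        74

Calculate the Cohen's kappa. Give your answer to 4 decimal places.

0.3213

Observed agreement pₒ = trace/N = 576/1255 = 0.45896
Expected agreement pₑ = Σ (rowᵢ·colᵢ)/N² = (188·265 + 238·226 + 311·263 + 319·287 + 199·214)/1255² = 0.20288
κ = (pₒ − pₑ)/(1 − pₑ) = (0.45896 − 0.20288)/(1 − 0.20288) = 0.3213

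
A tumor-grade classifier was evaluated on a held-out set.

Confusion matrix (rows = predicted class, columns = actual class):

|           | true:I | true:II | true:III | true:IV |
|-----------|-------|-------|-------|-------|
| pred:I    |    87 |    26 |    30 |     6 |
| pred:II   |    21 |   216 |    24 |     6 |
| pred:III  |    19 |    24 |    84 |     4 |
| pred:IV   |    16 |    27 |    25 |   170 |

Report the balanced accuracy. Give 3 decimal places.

0.694

Balanced accuracy = mean of per-class recall.
  I: recall = 87/143 = 0.6084
  II: recall = 216/293 = 0.7372
  III: recall = 84/163 = 0.5153
  IV: recall = 170/186 = 0.9140
Mean = (0.6084 + 0.7372 + 0.5153 + 0.9140) / 4 = 0.694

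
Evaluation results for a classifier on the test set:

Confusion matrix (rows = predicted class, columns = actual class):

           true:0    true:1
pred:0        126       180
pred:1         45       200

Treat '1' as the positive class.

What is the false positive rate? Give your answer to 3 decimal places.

FPR = FP/(FP+TN) = 45/(45+126) = 0.263

0.263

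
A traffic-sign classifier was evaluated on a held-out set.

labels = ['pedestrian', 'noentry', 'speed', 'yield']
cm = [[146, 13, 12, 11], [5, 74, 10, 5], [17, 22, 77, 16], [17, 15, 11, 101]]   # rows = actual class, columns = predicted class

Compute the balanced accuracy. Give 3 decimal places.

Balanced accuracy = mean of per-class recall.
  pedestrian: recall = 146/182 = 0.8022
  noentry: recall = 74/94 = 0.7872
  speed: recall = 77/132 = 0.5833
  yield: recall = 101/144 = 0.7014
Mean = (0.8022 + 0.7872 + 0.5833 + 0.7014) / 4 = 0.719

0.719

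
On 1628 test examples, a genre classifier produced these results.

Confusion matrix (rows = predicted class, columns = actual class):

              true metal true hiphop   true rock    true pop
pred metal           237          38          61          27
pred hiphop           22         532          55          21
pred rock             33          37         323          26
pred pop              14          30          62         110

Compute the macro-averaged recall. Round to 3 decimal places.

Per-class recall (TP/(TP+FN)):
  metal: TP=237, FN=22+33+14=69 → 237/306 = 0.7745
  hiphop: TP=532, FN=38+37+30=105 → 532/637 = 0.8352
  rock: TP=323, FN=61+55+62=178 → 323/501 = 0.6447
  pop: TP=110, FN=27+21+26=74 → 110/184 = 0.5978
Macro-recall = mean = (0.7745 + 0.8352 + 0.6447 + 0.5978) / 4 = 0.713

0.713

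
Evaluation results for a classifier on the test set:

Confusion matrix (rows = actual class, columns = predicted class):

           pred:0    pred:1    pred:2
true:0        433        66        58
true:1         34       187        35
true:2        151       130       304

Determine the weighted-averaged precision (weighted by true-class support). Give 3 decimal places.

Per-class precision (TP/(TP+FP)):
  0: TP=433, FP=34+151=185 → 433/618 = 0.7006
  1: TP=187, FP=66+130=196 → 187/383 = 0.4883
  2: TP=304, FP=58+35=93 → 304/397 = 0.7657
Weighted-precision = Σ (supportᵢ/N)·precisionᵢ with N=1398: (557/1398)·0.7006 + (256/1398)·0.4883 + (585/1398)·0.7657 = 0.689

0.689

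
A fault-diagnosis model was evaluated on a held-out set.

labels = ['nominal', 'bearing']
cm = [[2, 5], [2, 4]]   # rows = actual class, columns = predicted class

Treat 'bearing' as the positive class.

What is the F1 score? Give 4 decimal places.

Precision = TP/(TP+FP) = 4/9 = 0.4444
Recall = TP/(TP+FN) = 4/6 = 0.6667
F1 = 2·TP/(2·TP+FP+FN) = 8/15 = 0.5333

0.5333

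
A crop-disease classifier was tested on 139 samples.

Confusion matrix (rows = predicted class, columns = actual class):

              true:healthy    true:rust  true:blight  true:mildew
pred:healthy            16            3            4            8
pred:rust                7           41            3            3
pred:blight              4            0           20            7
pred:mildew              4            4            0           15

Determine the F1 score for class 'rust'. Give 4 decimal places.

0.8039

F1 score = 2·TP/(2·TP+FP+FN).
rust: TP=41, FP=7+3+3=13, FN=3+0+4=7 → 82/102 = 0.80392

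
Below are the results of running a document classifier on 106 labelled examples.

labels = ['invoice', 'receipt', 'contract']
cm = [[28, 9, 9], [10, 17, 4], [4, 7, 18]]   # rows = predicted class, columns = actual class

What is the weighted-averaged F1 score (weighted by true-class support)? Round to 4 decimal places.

Per-class F1 score (2·TP/(2·TP+FP+FN)):
  invoice: TP=28, FP=9+9=18, FN=10+4=14 → 56/88 = 0.63636
  receipt: TP=17, FP=10+4=14, FN=9+7=16 → 34/64 = 0.53125
  contract: TP=18, FP=4+7=11, FN=9+4=13 → 36/60 = 0.60000
Weighted-F1 score = Σ (supportᵢ/N)·F1 scoreᵢ with N=106: (42/106)·0.63636 + (33/106)·0.53125 + (31/106)·0.60000 = 0.5930

0.5930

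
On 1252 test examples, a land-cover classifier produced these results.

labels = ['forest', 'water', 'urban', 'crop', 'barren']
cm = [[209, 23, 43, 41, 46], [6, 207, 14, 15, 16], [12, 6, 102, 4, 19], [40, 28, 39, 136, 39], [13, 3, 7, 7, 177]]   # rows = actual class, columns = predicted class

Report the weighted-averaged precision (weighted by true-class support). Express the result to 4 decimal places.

Per-class precision (TP/(TP+FP)):
  forest: TP=209, FP=6+12+40+13=71 → 209/280 = 0.74643
  water: TP=207, FP=23+6+28+3=60 → 207/267 = 0.77528
  urban: TP=102, FP=43+14+39+7=103 → 102/205 = 0.49756
  crop: TP=136, FP=41+15+4+7=67 → 136/203 = 0.66995
  barren: TP=177, FP=46+16+19+39=120 → 177/297 = 0.59596
Weighted-precision = Σ (supportᵢ/N)·precisionᵢ with N=1252: (362/1252)·0.74643 + (258/1252)·0.77528 + (143/1252)·0.49756 + (282/1252)·0.66995 + (207/1252)·0.59596 = 0.6818

0.6818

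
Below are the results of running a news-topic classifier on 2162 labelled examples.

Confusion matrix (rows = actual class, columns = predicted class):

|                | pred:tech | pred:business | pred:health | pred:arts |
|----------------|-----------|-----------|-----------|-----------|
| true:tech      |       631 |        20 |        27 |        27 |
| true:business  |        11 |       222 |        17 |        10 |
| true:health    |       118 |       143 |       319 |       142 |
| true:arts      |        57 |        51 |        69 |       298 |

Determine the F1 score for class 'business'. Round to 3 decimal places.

0.638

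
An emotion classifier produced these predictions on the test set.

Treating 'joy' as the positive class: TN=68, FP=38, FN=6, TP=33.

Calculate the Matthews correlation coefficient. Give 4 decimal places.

MCC = (TP·TN − FP·FN) / √((TP+FP)(TP+FN)(TN+FP)(TN+FN))
Numerator = 33·68 − 38·6 = 2016
Denominator = √(71·39·106·74) = √21720036 = 4660.4759
MCC = 2016 / 4660.4759 = 0.4326

0.4326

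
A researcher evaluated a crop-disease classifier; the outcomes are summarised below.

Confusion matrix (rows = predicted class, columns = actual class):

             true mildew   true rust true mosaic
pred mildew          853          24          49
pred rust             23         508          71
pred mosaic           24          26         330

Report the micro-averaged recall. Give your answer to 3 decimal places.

Micro-averaging pools counts across classes: ΣTP=1691, ΣFP=217, ΣFN=217.
Micro-recall = TP/(TP+FN) on pooled counts = 0.886 (equals overall accuracy in single-label multiclass).

0.886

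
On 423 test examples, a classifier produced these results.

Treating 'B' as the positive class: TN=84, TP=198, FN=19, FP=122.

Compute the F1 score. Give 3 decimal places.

Precision = TP/(TP+FP) = 198/320 = 0.6188
Recall = TP/(TP+FN) = 198/217 = 0.9124
F1 = 2·TP/(2·TP+FP+FN) = 396/537 = 0.737

0.737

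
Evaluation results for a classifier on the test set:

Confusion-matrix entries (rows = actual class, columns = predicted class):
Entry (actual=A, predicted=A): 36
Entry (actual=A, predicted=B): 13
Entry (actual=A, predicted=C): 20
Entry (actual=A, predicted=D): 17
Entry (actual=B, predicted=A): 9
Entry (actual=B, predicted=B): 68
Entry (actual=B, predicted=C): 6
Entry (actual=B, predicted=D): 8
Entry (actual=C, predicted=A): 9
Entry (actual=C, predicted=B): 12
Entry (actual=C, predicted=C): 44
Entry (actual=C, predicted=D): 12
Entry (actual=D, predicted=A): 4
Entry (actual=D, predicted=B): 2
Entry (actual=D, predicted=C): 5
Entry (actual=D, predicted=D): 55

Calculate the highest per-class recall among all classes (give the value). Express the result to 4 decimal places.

Per-class recall (TP/(TP+FN)):
  A: TP=36, FN=13+20+17=50 → 36/86 = 0.41860
  B: TP=68, FN=9+6+8=23 → 68/91 = 0.74725
  C: TP=44, FN=9+12+12=33 → 44/77 = 0.57143
  D: TP=55, FN=4+2+5=11 → 55/66 = 0.83333
Highest is class 'D' with recall = 0.8333.

0.8333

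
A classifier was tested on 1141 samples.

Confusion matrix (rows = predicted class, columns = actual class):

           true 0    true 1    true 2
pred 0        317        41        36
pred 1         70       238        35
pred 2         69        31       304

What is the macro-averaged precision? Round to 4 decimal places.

0.7503

Per-class precision (TP/(TP+FP)):
  0: TP=317, FP=41+36=77 → 317/394 = 0.80457
  1: TP=238, FP=70+35=105 → 238/343 = 0.69388
  2: TP=304, FP=69+31=100 → 304/404 = 0.75248
Macro-precision = mean = (0.80457 + 0.69388 + 0.75248) / 3 = 0.7503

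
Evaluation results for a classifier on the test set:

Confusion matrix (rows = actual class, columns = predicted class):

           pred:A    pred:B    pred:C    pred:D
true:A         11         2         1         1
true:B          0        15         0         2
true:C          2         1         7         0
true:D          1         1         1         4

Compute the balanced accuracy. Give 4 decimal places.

0.7218

Balanced accuracy = mean of per-class recall.
  A: recall = 11/15 = 0.73333
  B: recall = 15/17 = 0.88235
  C: recall = 7/10 = 0.70000
  D: recall = 4/7 = 0.57143
Mean = (0.73333 + 0.88235 + 0.70000 + 0.57143) / 4 = 0.7218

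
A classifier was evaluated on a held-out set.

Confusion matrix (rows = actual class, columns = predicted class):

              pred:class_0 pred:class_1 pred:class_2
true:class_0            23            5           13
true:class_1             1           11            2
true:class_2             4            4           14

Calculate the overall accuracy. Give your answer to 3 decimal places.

Accuracy = trace / total = (23+11+14=48) / 77 = 48/77 = 0.623

0.623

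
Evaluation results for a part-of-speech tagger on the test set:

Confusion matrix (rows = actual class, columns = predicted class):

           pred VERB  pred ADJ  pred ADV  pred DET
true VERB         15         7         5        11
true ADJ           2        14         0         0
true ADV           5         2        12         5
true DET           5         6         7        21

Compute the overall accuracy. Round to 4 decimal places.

0.5299

Accuracy = trace / total = (15+14+12+21=62) / 117 = 62/117 = 0.5299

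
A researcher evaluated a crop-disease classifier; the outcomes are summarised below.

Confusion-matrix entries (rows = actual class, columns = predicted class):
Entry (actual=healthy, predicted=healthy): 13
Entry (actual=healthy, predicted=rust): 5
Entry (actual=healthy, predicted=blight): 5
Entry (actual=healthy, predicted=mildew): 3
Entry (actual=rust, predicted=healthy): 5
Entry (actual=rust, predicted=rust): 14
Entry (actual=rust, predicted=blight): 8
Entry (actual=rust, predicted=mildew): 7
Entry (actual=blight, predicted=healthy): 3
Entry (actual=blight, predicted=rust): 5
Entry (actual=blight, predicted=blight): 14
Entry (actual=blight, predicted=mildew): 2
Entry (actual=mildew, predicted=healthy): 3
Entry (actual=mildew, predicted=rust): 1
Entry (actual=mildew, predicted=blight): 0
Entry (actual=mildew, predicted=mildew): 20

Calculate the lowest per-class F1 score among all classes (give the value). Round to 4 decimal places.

Per-class F1 score (2·TP/(2·TP+FP+FN)):
  healthy: TP=13, FP=5+3+3=11, FN=5+5+3=13 → 26/50 = 0.52000
  rust: TP=14, FP=5+5+1=11, FN=5+8+7=20 → 28/59 = 0.47458
  blight: TP=14, FP=5+8+0=13, FN=3+5+2=10 → 28/51 = 0.54902
  mildew: TP=20, FP=3+7+2=12, FN=3+1+0=4 → 40/56 = 0.71429
Lowest is class 'rust' with F1 score = 0.4746.

0.4746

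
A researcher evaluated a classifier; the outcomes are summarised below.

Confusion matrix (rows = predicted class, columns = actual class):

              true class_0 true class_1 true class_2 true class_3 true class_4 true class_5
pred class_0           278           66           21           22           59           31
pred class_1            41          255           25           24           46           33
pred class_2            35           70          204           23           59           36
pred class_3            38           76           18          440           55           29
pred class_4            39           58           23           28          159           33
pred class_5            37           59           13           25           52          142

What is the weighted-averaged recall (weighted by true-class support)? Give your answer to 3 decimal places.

Per-class recall (TP/(TP+FN)):
  class_0: TP=278, FN=41+35+38+39+37=190 → 278/468 = 0.5940
  class_1: TP=255, FN=66+70+76+58+59=329 → 255/584 = 0.4366
  class_2: TP=204, FN=21+25+18+23+13=100 → 204/304 = 0.6711
  class_3: TP=440, FN=22+24+23+28+25=122 → 440/562 = 0.7829
  class_4: TP=159, FN=59+46+59+55+52=271 → 159/430 = 0.3698
  class_5: TP=142, FN=31+33+36+29+33=162 → 142/304 = 0.4671
Weighted-recall = Σ (supportᵢ/N)·recallᵢ with N=2652: (468/2652)·0.5940 + (584/2652)·0.4366 + (304/2652)·0.6711 + (562/2652)·0.7829 + (430/2652)·0.3698 + (304/2652)·0.4671 = 0.557

0.557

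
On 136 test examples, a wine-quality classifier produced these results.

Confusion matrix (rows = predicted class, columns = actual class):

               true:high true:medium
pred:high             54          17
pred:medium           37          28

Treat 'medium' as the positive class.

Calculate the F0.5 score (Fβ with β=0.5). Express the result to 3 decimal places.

0.459

Fβ = (1+β²)·TP / ((1+β²)·TP + β²·FN + FP), with β²=1/4
= 1.25·28 / (1.25·28 + 0.25·17 + 37) = 0.459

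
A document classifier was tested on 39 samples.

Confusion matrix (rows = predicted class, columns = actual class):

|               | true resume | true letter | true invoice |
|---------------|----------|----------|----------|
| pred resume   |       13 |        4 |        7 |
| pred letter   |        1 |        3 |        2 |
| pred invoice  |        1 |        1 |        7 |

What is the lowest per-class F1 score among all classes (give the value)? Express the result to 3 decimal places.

Per-class F1 score (2·TP/(2·TP+FP+FN)):
  resume: TP=13, FP=4+7=11, FN=1+1=2 → 26/39 = 0.6667
  letter: TP=3, FP=1+2=3, FN=4+1=5 → 6/14 = 0.4286
  invoice: TP=7, FP=1+1=2, FN=7+2=9 → 14/25 = 0.5600
Lowest is class 'letter' with F1 score = 0.429.

0.429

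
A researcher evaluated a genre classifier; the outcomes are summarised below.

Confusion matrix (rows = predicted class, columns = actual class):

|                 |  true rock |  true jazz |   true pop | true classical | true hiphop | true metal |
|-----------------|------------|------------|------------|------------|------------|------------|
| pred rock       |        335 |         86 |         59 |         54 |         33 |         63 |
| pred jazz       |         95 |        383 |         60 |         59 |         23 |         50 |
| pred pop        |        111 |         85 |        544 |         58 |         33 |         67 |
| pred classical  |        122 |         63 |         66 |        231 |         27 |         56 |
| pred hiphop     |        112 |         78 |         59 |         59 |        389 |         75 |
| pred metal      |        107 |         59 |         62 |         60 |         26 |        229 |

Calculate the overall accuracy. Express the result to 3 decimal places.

Accuracy = trace / total = (335+383+544+231+389+229=2111) / 4078 = 2111/4078 = 0.518

0.518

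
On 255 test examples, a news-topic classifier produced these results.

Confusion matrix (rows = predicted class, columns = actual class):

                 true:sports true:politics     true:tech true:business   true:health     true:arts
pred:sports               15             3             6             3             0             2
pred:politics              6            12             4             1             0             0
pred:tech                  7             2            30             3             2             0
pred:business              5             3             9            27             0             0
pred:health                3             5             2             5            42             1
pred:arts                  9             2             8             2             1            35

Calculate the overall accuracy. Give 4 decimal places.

0.6314

Accuracy = trace / total = (15+12+30+27+42+35=161) / 255 = 161/255 = 0.6314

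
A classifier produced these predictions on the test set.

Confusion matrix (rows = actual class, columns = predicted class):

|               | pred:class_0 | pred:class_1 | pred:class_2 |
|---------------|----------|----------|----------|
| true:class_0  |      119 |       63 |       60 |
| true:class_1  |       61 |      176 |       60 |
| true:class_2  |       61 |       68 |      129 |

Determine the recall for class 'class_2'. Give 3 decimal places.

One-vs-rest for 'class_2': TP = diagonal; FP = other classes predicted 'class_2'; FN = 'class_2' predicted as other.
recall = TP/(TP+FN).
class_2: TP=129, FN=61+68=129 → 129/258 = 0.5000

0.500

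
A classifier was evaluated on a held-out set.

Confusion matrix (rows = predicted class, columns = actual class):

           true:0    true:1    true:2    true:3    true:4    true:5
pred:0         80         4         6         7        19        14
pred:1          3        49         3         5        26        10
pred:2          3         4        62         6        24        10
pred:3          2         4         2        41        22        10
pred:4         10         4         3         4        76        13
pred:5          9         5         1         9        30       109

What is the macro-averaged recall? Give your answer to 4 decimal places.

0.6441

Per-class recall (TP/(TP+FN)):
  0: TP=80, FN=3+3+2+10+9=27 → 80/107 = 0.74766
  1: TP=49, FN=4+4+4+4+5=21 → 49/70 = 0.70000
  2: TP=62, FN=6+3+2+3+1=15 → 62/77 = 0.80519
  3: TP=41, FN=7+5+6+4+9=31 → 41/72 = 0.56944
  4: TP=76, FN=19+26+24+22+30=121 → 76/197 = 0.38579
  5: TP=109, FN=14+10+10+10+13=57 → 109/166 = 0.65663
Macro-recall = mean = (0.74766 + 0.70000 + 0.80519 + 0.56944 + 0.38579 + 0.65663) / 6 = 0.6441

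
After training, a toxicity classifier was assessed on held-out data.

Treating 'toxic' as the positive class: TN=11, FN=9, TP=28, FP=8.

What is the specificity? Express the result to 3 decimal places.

Specificity = TN/(TN+FP) = 11/(11+8) = 0.579

0.579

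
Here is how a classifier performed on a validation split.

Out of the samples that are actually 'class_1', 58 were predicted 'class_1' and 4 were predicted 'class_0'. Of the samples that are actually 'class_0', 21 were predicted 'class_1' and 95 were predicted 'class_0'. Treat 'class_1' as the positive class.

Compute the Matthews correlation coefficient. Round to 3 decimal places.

MCC = (TP·TN − FP·FN) / √((TP+FP)(TP+FN)(TN+FP)(TN+FN))
Numerator = 58·95 − 21·4 = 5426
Denominator = √(79·62·116·99) = √56248632 = 7499.9088
MCC = 5426 / 7499.9088 = 0.723

0.723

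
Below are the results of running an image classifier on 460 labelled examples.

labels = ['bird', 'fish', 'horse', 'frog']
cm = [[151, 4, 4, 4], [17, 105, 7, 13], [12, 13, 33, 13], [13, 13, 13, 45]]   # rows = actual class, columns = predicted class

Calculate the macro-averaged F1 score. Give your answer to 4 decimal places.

0.6720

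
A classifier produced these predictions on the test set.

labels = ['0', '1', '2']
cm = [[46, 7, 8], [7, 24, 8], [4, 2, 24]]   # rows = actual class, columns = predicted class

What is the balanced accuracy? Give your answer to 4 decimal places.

Balanced accuracy = mean of per-class recall.
  0: recall = 46/61 = 0.75410
  1: recall = 24/39 = 0.61538
  2: recall = 24/30 = 0.80000
Mean = (0.75410 + 0.61538 + 0.80000) / 3 = 0.7232

0.7232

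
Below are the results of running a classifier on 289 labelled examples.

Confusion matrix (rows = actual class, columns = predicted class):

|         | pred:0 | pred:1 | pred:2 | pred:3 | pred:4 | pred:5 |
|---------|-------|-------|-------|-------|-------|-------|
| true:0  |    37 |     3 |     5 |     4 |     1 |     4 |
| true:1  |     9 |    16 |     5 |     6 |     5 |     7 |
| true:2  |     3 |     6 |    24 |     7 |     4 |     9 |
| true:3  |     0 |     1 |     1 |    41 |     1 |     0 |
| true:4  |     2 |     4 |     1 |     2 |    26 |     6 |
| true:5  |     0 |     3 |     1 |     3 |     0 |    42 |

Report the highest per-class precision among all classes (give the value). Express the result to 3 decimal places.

Per-class precision (TP/(TP+FP)):
  0: TP=37, FP=9+3+0+2+0=14 → 37/51 = 0.7255
  1: TP=16, FP=3+6+1+4+3=17 → 16/33 = 0.4848
  2: TP=24, FP=5+5+1+1+1=13 → 24/37 = 0.6486
  3: TP=41, FP=4+6+7+2+3=22 → 41/63 = 0.6508
  4: TP=26, FP=1+5+4+1+0=11 → 26/37 = 0.7027
  5: TP=42, FP=4+7+9+0+6=26 → 42/68 = 0.6176
Highest is class '0' with precision = 0.725.

0.725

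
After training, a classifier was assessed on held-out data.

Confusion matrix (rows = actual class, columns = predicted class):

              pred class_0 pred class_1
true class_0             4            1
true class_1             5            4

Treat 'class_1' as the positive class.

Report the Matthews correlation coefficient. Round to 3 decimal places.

0.244

MCC = (TP·TN − FP·FN) / √((TP+FP)(TP+FN)(TN+FP)(TN+FN))
Numerator = 4·4 − 1·5 = 11
Denominator = √(5·9·5·9) = √2025 = 45.0000
MCC = 11 / 45.0000 = 0.244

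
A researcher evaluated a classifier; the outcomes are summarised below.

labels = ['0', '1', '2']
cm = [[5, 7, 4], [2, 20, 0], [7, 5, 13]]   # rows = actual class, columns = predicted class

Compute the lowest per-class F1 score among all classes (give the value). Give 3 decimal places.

0.333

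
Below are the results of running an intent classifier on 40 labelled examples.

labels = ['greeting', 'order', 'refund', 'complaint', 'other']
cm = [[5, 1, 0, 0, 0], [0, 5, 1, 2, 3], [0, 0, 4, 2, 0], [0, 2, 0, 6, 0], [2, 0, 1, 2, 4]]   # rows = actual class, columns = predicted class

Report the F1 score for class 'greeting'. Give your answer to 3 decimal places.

0.769

Take TP from the diagonal, FP from the rest of the 'greeting' prediction marginal, FN from the rest of the 'greeting' actual marginal.
F1 score = 2·TP/(2·TP+FP+FN).
greeting: TP=5, FP=0+0+0+2=2, FN=1+0+0+0=1 → 10/13 = 0.7692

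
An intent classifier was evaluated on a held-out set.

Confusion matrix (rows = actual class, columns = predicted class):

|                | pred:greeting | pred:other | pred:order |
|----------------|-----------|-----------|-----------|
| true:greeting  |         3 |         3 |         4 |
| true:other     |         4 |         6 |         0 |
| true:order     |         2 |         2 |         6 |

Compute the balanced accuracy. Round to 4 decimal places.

0.5000

Balanced accuracy = mean of per-class recall.
  greeting: recall = 3/10 = 0.30000
  other: recall = 6/10 = 0.60000
  order: recall = 6/10 = 0.60000
Mean = (0.30000 + 0.60000 + 0.60000) / 3 = 0.5000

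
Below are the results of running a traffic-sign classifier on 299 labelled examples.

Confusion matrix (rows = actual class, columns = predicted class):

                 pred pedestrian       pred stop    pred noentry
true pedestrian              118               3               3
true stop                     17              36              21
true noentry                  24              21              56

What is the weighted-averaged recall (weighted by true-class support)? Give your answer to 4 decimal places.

0.7023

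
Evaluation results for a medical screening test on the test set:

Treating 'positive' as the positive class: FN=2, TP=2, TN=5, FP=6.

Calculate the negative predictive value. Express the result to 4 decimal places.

NPV = TN/(TN+FN) = 5/(5+2) = 0.7143

0.7143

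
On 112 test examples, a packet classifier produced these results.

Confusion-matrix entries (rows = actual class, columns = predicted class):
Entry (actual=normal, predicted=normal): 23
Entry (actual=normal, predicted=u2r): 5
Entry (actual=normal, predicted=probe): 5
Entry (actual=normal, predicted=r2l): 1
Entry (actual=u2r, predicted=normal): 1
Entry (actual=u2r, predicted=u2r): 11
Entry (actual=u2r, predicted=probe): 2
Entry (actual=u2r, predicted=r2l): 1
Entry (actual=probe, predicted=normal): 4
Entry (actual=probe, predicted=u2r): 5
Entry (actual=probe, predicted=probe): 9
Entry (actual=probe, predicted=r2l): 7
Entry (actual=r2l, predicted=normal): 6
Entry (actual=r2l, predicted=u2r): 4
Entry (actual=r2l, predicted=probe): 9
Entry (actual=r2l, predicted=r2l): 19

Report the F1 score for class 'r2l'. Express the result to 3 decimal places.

Treat 'r2l' as positive and all other classes as negative.
F1 score = 2·TP/(2·TP+FP+FN).
r2l: TP=19, FP=1+1+7=9, FN=6+4+9=19 → 38/66 = 0.5758

0.576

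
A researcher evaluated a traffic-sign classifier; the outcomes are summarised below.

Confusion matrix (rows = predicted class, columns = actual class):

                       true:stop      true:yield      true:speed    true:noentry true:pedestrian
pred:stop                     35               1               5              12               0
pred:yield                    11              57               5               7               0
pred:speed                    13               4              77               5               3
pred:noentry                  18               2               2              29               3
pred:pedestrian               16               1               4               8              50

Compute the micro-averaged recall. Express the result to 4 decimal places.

Micro-averaging pools counts across classes: ΣTP=248, ΣFP=120, ΣFN=120.
Micro-recall = TP/(TP+FN) on pooled counts = 0.6739 (equals overall accuracy in single-label multiclass).

0.6739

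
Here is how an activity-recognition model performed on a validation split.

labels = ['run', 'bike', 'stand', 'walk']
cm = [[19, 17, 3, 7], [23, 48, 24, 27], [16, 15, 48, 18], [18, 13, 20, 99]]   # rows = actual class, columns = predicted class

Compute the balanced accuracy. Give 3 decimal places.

0.490

Balanced accuracy = mean of per-class recall.
  run: recall = 19/46 = 0.4130
  bike: recall = 48/122 = 0.3934
  stand: recall = 48/97 = 0.4948
  walk: recall = 99/150 = 0.6600
Mean = (0.4130 + 0.3934 + 0.4948 + 0.6600) / 4 = 0.490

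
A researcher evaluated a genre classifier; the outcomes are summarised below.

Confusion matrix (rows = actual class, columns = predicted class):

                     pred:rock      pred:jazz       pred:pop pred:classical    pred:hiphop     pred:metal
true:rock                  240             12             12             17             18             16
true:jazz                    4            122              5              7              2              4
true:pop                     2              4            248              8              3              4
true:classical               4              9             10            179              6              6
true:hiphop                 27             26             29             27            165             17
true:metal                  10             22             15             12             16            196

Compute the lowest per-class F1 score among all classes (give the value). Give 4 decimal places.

0.6587

Per-class F1 score (2·TP/(2·TP+FP+FN)):
  rock: TP=240, FP=4+2+4+27+10=47, FN=12+12+17+18+16=75 → 480/602 = 0.79734
  jazz: TP=122, FP=12+4+9+26+22=73, FN=4+5+7+2+4=22 → 244/339 = 0.71976
  pop: TP=248, FP=12+5+10+29+15=71, FN=2+4+8+3+4=21 → 496/588 = 0.84354
  classical: TP=179, FP=17+7+8+27+12=71, FN=4+9+10+6+6=35 → 358/464 = 0.77155
  hiphop: TP=165, FP=18+2+3+6+16=45, FN=27+26+29+27+17=126 → 330/501 = 0.65868
  metal: TP=196, FP=16+4+4+6+17=47, FN=10+22+15+12+16=75 → 392/514 = 0.76265
Lowest is class 'hiphop' with F1 score = 0.6587.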